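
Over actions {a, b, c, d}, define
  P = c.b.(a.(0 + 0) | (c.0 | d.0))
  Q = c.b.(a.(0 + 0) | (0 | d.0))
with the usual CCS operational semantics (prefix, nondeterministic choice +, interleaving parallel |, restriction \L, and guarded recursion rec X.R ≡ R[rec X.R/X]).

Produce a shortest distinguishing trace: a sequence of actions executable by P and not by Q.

LTS(P): 10 reachable states
  u0 = c.b.(a.(0 + 0) | (c.0 | d.0)) → =c=> u1
  u1 = b.(a.(0 + 0) | (c.0 | d.0)) → =b=> u2
  u2 = a.(0 + 0) | (c.0 | d.0) → =a=> u3, =c=> u4, =d=> u5
  u3 = (0 + 0) | (c.0 | d.0) → =c=> u6, =d=> u7
  u4 = a.(0 + 0) | (0 | d.0) → =a=> u6, =d=> u8
  u5 = a.(0 + 0) | (c.0 | 0) → =a=> u7, =c=> u8
  u6 = (0 + 0) | (0 | d.0) → =d=> u9
  u7 = (0 + 0) | (c.0 | 0) → =c=> u9
  u8 = a.(0 + 0) | (0 | 0) → =a=> u9
  u9 = (0 + 0) | (0 | 0) → (no moves)
LTS(Q): 6 reachable states
  v0 = c.b.(a.(0 + 0) | (0 | d.0)) → =c=> v1
  v1 = b.(a.(0 + 0) | (0 | d.0)) → =b=> v2
  v2 = a.(0 + 0) | (0 | d.0) → =a=> v3, =d=> v4
  v3 = (0 + 0) | (0 | d.0) → =d=> v5
  v4 = a.(0 + 0) | (0 | 0) → =a=> v5
  v5 = (0 + 0) | (0 | 0) → (no moves)
Executing cbc from P (initial set {u0}):
  step 1 (c): {u1}
  step 2 (b): {u2}
  step 3 (c): {u4}
  — P admits the full trace.
Executing cbc from Q (initial set {v0}):
  step 1 (c): {v1}
  step 2 (b): {v2}
  step 3 (c): ∅ (Q stuck)

cbc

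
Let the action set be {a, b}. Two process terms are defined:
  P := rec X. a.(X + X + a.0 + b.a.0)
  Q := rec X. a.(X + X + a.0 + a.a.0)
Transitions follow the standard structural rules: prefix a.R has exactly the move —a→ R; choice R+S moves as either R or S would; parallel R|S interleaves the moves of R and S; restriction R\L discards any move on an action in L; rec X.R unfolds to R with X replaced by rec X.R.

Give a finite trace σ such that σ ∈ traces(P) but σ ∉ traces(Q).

Reachable graph of P (4 states):
  p0 = rec X. a.(X + X + a.0 + b.a.0) ⊢ -a-> p1
  p1 = (rec X. a.(X + X + a.0 + b.a.0)) + (rec X. a.(X + X + a.0 + b.a.0)) + a.0 + b.a.0 ⊢ -a-> p1, -a-> p2, -b-> p3
  p2 = 0 ⊢ stopped
  p3 = a.0 ⊢ -a-> p2
Reachable graph of Q (4 states):
  q0 = rec X. a.(X + X + a.0 + a.a.0) ⊢ -a-> q1
  q1 = (rec X. a.(X + X + a.0 + a.a.0)) + (rec X. a.(X + X + a.0 + a.a.0)) + a.0 + a.a.0 ⊢ -a-> q1, -a-> q2, -a-> q3
  q2 = 0 ⊢ stopped
  q3 = a.0 ⊢ -a-> q2
Run σ = ⟨ab⟩ on P: start {p0}
  after a @ step 1: {p1}
  after b @ step 2: {p3}
  P completes σ.
Run σ = ⟨ab⟩ on Q: start {q0}
  after a @ step 1: {q1}
  after b @ step 2: no successor for Q

ab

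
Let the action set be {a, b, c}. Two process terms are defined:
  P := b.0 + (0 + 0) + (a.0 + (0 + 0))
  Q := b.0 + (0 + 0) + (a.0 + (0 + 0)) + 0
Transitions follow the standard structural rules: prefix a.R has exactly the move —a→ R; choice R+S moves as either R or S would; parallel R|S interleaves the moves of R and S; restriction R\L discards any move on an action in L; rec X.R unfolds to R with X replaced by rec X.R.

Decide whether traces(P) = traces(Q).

trace-equivalent

LTS(P): 2 reachable states
  u0 = b.0 + (0 + 0) + (a.0 + (0 + 0)) has moves ··a··> u1, ··b··> u1
  u1 = 0 has moves ·
LTS(Q): 2 reachable states
  v0 = b.0 + (0 + 0) + (a.0 + (0 + 0)) + 0 has moves ··a··> v1, ··b··> v1
  v1 = 0 has moves ·
Partition-refinement fixed point:
  B0 = {u0, v0}
  B1 = {u1, v1}
u0 ∈ B0, v0 ∈ B0 → same block
Bisimilar ⇒ trace-equivalent.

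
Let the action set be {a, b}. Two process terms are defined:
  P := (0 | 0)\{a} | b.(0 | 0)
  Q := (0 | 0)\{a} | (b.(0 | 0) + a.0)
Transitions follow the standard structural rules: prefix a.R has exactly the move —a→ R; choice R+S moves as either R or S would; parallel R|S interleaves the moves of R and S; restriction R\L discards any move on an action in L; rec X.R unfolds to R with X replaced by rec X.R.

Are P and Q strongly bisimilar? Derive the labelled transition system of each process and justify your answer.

P ≁ Q

LTS(P): 2 reachable states
  m0 = (0 | 0)\{a} | b.(0 | 0) ⊢ =b=> m1
  m1 = (0 | 0)\{a} | (0 | 0) ⊢ (no moves)
LTS(Q): 3 reachable states
  n0 = (0 | 0)\{a} | (b.(0 | 0) + a.0) ⊢ =a=> n1, =b=> n2
  n1 = (0 | 0)\{a} | 0 ⊢ (no moves)
  n2 = (0 | 0)\{a} | (0 | 0) ⊢ (no moves)
Partition-refinement fixed point:
  B0 = {m0}
  B1 = {m1, n1, n2}
  B2 = {n0}
m0 ∈ B0, n0 ∈ B2 → different blocks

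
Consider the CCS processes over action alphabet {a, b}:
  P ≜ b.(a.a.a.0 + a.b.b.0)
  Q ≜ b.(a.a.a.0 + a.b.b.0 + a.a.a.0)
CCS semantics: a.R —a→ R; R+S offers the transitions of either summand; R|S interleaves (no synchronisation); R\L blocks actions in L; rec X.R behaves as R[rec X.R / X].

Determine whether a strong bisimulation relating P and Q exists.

P ~ Q

LTS(P): 7 reachable states
  u0 = b.(a.a.a.0 + a.b.b.0) has moves —b→ u1
  u1 = a.a.a.0 + a.b.b.0 has moves —a→ u2, —a→ u3
  u2 = a.a.0 has moves —a→ u4
  u3 = b.b.0 has moves —b→ u5
  u4 = a.0 has moves —a→ u6
  u5 = b.0 has moves —b→ u6
  u6 = 0 has moves ·
LTS(Q): 7 reachable states
  v0 = b.(a.a.a.0 + a.b.b.0 + a.a.a.0) has moves —b→ v1
  v1 = a.a.a.0 + a.b.b.0 + a.a.a.0 has moves —a→ v2, —a→ v3
  v2 = a.a.0 has moves —a→ v4
  v3 = b.b.0 has moves —b→ v5
  v4 = a.0 has moves —a→ v6
  v5 = b.0 has moves —b→ v6
  v6 = 0 has moves ·
Bisimilarity quotient blocks:
  B0 = {u0, v0}
  B1 = {u1, v1}
  B2 = {u2, v2}
  B3 = {u4, v4}
  B4 = {u6, v6}
  B5 = {u3, v3}
  B6 = {u5, v5}
u0 ∈ B0, v0 ∈ B0 → same block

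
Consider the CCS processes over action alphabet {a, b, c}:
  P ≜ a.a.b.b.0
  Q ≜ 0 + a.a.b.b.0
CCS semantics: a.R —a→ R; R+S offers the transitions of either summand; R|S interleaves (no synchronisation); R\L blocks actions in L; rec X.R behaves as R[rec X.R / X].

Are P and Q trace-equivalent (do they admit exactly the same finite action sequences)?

Reachable graph of P (5 states):
  m0 = a.a.b.b.0 ⊢ ··a··> m1
  m1 = a.b.b.0 ⊢ ··a··> m2
  m2 = b.b.0 ⊢ ··b··> m3
  m3 = b.0 ⊢ ··b··> m4
  m4 = 0 ⊢ ·
Reachable graph of Q (5 states):
  n0 = 0 + a.a.b.b.0 ⊢ ··a··> n1
  n1 = a.b.b.0 ⊢ ··a··> n2
  n2 = b.b.0 ⊢ ··b··> n3
  n3 = b.0 ⊢ ··b··> n4
  n4 = 0 ⊢ ·
Partition-refinement fixed point:
  B0 = {m0, n0}
  B1 = {m1, n1}
  B2 = {m2, n2}
  B3 = {m3, n3}
  B4 = {m4, n4}
m0 ∈ B0, n0 ∈ B0 → same block
Bisimilar ⇒ trace-equivalent.

YES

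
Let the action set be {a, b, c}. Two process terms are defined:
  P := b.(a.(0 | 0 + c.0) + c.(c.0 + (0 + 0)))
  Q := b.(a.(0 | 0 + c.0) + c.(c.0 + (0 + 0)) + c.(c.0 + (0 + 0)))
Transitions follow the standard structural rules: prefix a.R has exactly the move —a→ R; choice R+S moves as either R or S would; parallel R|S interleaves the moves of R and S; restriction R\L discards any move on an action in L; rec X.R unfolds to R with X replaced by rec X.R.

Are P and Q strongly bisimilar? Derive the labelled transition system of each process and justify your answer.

P's transition system — 5 states:
  u0 = b.(a.(0 | 0 + c.0) + c.(c.0 + (0 + 0))) :: —b→ u1
  u1 = a.(0 | 0 + c.0) + c.(c.0 + (0 + 0)) :: —a→ u2, —c→ u3
  u2 = 0 | 0 + c.0 :: —c→ u4
  u3 = c.0 + (0 + 0) :: —c→ u4
  u4 = 0 :: ∅
Q's transition system — 5 states:
  v0 = b.(a.(0 | 0 + c.0) + c.(c.0 + (0 + 0)) + c.(c.0 + (0 + 0))) :: —b→ v1
  v1 = a.(0 | 0 + c.0) + c.(c.0 + (0 + 0)) + c.(c.0 + (0 + 0)) :: —a→ v2, —c→ v3
  v2 = 0 | 0 + c.0 :: —c→ v4
  v3 = c.0 + (0 + 0) :: —c→ v4
  v4 = 0 :: ∅
Bisimilarity quotient blocks:
  B0 = {u0, v0}
  B1 = {u1, v1}
  B2 = {u2, u3, v2, v3}
  B3 = {u4, v4}
u0 ∈ B0, v0 ∈ B0 → same block

bisimilar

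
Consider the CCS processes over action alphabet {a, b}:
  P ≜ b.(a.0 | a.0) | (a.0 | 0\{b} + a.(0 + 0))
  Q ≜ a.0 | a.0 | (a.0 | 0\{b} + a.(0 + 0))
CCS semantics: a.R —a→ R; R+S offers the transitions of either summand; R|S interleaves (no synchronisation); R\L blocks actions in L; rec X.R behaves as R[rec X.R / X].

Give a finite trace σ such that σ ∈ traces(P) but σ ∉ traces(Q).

b

LTS(P): 15 reachable states
  m0 = b.(a.0 | a.0) | (a.0 | 0\{b} + a.(0 + 0)) ⊢ =a=> m1, =a=> m2, =b=> m3
  m1 = b.(a.0 | a.0) | (0 + 0) ⊢ =b=> m4
  m2 = b.(a.0 | a.0) | (0 | 0\{b}) ⊢ =b=> m5
  m3 = a.0 | a.0 | (a.0 | 0\{b} + a.(0 + 0)) ⊢ =a=> m4, =a=> m5, =a=> m6, =a=> m7
  m4 = a.0 | a.0 | (0 + 0) ⊢ =a=> m8, =a=> m9
  m5 = a.0 | a.0 | (0 | 0\{b}) ⊢ =a=> m10, =a=> m11
  m6 = 0 | a.0 | (a.0 | 0\{b} + a.(0 + 0)) ⊢ =a=> m10, =a=> m12, =a=> m8
  m7 = a.0 | 0 | (a.0 | 0\{b} + a.(0 + 0)) ⊢ =a=> m11, =a=> m12, =a=> m9
  m8 = 0 | a.0 | (0 + 0) ⊢ =a=> m13
  m9 = a.0 | 0 | (0 + 0) ⊢ =a=> m13
  m10 = 0 | a.0 | (0 | 0\{b}) ⊢ =a=> m14
  m11 = a.0 | 0 | (0 | 0\{b}) ⊢ =a=> m14
  m12 = 0 | 0 | (a.0 | 0\{b} + a.(0 + 0)) ⊢ =a=> m13, =a=> m14
  m13 = 0 | 0 | (0 + 0) ⊢ deadlocked
  m14 = 0 | 0 | (0 | 0\{b}) ⊢ deadlocked
LTS(Q): 12 reachable states
  n0 = a.0 | a.0 | (a.0 | 0\{b} + a.(0 + 0)) ⊢ =a=> n1, =a=> n2, =a=> n3, =a=> n4
  n1 = 0 | a.0 | (a.0 | 0\{b} + a.(0 + 0)) ⊢ =a=> n5, =a=> n6, =a=> n7
  n2 = a.0 | 0 | (a.0 | 0\{b} + a.(0 + 0)) ⊢ =a=> n5, =a=> n8, =a=> n9
  n3 = a.0 | a.0 | (0 + 0) ⊢ =a=> n6, =a=> n8
  n4 = a.0 | a.0 | (0 | 0\{b}) ⊢ =a=> n7, =a=> n9
  n5 = 0 | 0 | (a.0 | 0\{b} + a.(0 + 0)) ⊢ =a=> n10, =a=> n11
  n6 = 0 | a.0 | (0 + 0) ⊢ =a=> n10
  n7 = 0 | a.0 | (0 | 0\{b}) ⊢ =a=> n11
  n8 = a.0 | 0 | (0 + 0) ⊢ =a=> n10
  n9 = a.0 | 0 | (0 | 0\{b}) ⊢ =a=> n11
  n10 = 0 | 0 | (0 + 0) ⊢ deadlocked
  n11 = 0 | 0 | (0 | 0\{b}) ⊢ deadlocked
Executing b from P (initial set {m0}):
  [1] b ⇒ {m3}
  P completes σ.
Executing b from Q (initial set {n0}):
  [1] b ⇒ ∅  — Q cannot continue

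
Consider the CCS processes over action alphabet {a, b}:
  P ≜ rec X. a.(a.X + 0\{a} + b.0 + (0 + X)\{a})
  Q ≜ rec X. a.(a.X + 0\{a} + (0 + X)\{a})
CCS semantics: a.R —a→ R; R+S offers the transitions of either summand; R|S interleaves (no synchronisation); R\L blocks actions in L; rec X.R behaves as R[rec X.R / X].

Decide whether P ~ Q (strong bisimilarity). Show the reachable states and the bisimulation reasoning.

NO

Reachable graph of P (3 states):
  u0 = rec X. a.(a.X + 0\{a} + b.0 + (0 + X)\{a}) → -a-> u1
  u1 = a.(rec X. a.(a.X + 0\{a} + b.0 + (0 + X)\{a})) + 0\{a} + b.0 + (0 + (rec X. a.(a.X + 0\{a} + b.0 + (0 + X)\{a})))\{a} → -a-> u0, -b-> u2
  u2 = 0 → (no moves)
Reachable graph of Q (2 states):
  v0 = rec X. a.(a.X + 0\{a} + (0 + X)\{a}) → -a-> v1
  v1 = a.(rec X. a.(a.X + 0\{a} + (0 + X)\{a})) + 0\{a} + (0 + (rec X. a.(a.X + 0\{a} + (0 + X)\{a})))\{a} → -a-> v0
Bisimilarity quotient blocks:
  B0 = {u0}
  B1 = {u1}
  B2 = {u2}
  B3 = {v0, v1}
u0 ∈ B0, v0 ∈ B3 → different blocks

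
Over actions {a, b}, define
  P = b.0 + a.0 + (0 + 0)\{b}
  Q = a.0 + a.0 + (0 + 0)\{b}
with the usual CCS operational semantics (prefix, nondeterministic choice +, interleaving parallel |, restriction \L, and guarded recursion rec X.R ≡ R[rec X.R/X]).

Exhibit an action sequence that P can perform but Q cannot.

b

P's transition system — 2 states:
  u0 = b.0 + a.0 + (0 + 0)\{b} :: ··a··> u1, ··b··> u1
  u1 = 0 :: deadlocked
Q's transition system — 2 states:
  v0 = a.0 + a.0 + (0 + 0)\{b} :: ··a··> v1
  v1 = 0 :: deadlocked
Run σ = ⟨b⟩ on P: start {u0}
  [1] b ⇒ {u1}
  ✓ P
Run σ = ⟨b⟩ on Q: start {v0}
  [1] b ⇒ no successor for Q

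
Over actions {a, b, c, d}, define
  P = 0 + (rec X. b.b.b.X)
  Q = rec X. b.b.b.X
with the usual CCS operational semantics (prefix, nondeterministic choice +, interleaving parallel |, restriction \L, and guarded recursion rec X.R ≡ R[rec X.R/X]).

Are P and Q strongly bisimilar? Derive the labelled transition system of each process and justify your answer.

P ~ Q

LTS(P): 4 reachable states
  u0 = 0 + (rec X. b.b.b.X) ⊢ —b→ u1
  u1 = b.b.(rec X. b.b.b.X) ⊢ —b→ u2
  u2 = b.(rec X. b.b.b.X) ⊢ —b→ u3
  u3 = rec X. b.b.b.X ⊢ —b→ u1
LTS(Q): 3 reachable states
  v0 = rec X. b.b.b.X ⊢ —b→ v1
  v1 = b.b.(rec X. b.b.b.X) ⊢ —b→ v2
  v2 = b.(rec X. b.b.b.X) ⊢ —b→ v0
Bisimilarity quotient blocks:
  B0 = {u0, u1, u2, u3, v0, v1, v2}
u0 ∈ B0, v0 ∈ B0 → same block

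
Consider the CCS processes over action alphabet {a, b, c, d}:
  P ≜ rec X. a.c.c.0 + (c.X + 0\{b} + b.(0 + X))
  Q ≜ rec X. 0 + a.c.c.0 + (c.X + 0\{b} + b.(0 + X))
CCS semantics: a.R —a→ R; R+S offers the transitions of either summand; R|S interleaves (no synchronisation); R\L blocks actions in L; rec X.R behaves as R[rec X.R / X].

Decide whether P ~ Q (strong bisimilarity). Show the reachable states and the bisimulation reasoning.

YES

LTS(P): 5 reachable states
  m0 = rec X. a.c.c.0 + (c.X + 0\{b} + b.(0 + X)) :: -a-> m1, -b-> m2, -c-> m0
  m1 = c.c.0 :: -c-> m3
  m2 = 0 + (rec X. a.c.c.0 + (c.X + 0\{b} + b.(0 + X))) :: -a-> m1, -b-> m2, -c-> m0
  m3 = c.0 :: -c-> m4
  m4 = 0 :: deadlocked
LTS(Q): 5 reachable states
  n0 = rec X. 0 + a.c.c.0 + (c.X + 0\{b} + b.(0 + X)) :: -a-> n1, -b-> n2, -c-> n0
  n1 = c.c.0 :: -c-> n3
  n2 = 0 + (rec X. 0 + a.c.c.0 + (c.X + 0\{b} + b.(0 + X))) :: -a-> n1, -b-> n2, -c-> n0
  n3 = c.0 :: -c-> n4
  n4 = 0 :: deadlocked
Bisimilarity quotient blocks:
  B0 = {m0, m2, n0, n2}
  B1 = {m1, n1}
  B2 = {m3, n3}
  B3 = {m4, n4}
m0 ∈ B0, n0 ∈ B0 → same block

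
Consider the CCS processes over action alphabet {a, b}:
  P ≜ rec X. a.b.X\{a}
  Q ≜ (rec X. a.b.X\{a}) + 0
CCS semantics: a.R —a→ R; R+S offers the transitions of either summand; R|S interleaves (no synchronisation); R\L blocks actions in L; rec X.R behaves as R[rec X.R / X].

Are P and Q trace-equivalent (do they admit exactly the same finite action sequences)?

P's transition system — 3 states:
  p0 = rec X. a.b.X\{a} ⊢ --a--▸ p1
  p1 = b.(rec X. a.b.X\{a})\{a} ⊢ --b--▸ p2
  p2 = (rec X. a.b.X\{a})\{a} ⊢ ·
Q's transition system — 3 states:
  q0 = (rec X. a.b.X\{a}) + 0 ⊢ --a--▸ q1
  q1 = b.(rec X. a.b.X\{a})\{a} ⊢ --b--▸ q2
  q2 = (rec X. a.b.X\{a})\{a} ⊢ ·
Bisimilarity quotient blocks:
  B0 = {p0, q0}
  B1 = {p1, q1}
  B2 = {p2, q2}
p0 ∈ B0, q0 ∈ B0 → same block
Bisimilar ⇒ trace-equivalent.

YES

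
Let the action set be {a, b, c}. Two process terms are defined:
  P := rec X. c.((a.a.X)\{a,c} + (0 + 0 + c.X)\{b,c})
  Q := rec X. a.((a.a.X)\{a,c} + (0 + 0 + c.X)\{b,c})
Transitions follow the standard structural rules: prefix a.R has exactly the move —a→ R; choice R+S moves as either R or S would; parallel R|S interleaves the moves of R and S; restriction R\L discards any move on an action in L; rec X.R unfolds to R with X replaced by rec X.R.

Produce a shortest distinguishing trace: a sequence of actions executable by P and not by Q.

LTS(P): 2 reachable states
  u0 = rec X. c.((a.a.X)\{a,c} + (0 + 0 + c.X)\{b,c}) :: ··c··> u1
  u1 = (a.a.(rec X. c.((a.a.X)\{a,c} + (0 + 0 + c.X)\{b,c})))\{a,c} + (0 + 0 + c.(rec X. c.((a.a.X)\{a,c} + (0 + 0 + c.X)\{b,c})))\{b,c} :: stopped
LTS(Q): 2 reachable states
  v0 = rec X. a.((a.a.X)\{a,c} + (0 + 0 + c.X)\{b,c}) :: ··a··> v1
  v1 = (a.a.(rec X. a.((a.a.X)\{a,c} + (0 + 0 + c.X)\{b,c})))\{a,c} + (0 + 0 + c.(rec X. a.((a.a.X)\{a,c} + (0 + 0 + c.X)\{b,c})))\{b,c} :: stopped
Executing c from P (initial set {u0}):
  after c @ step 1: {u1}
  P completes σ.
Executing c from Q (initial set {v0}):
  after c @ step 1: ∅ (Q stuck)

c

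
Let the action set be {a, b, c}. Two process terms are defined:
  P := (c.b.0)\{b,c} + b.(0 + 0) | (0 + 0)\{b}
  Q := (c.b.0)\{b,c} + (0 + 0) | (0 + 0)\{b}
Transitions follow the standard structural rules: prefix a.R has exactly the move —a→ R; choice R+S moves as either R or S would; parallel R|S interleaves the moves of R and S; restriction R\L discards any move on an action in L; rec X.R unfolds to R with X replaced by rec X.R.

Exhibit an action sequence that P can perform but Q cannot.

Reachable graph of P (2 states):
  s0 = (c.b.0)\{b,c} + b.(0 + 0) | (0 + 0)\{b} :: -b-> s1
  s1 = (0 + 0) | (0 + 0)\{b} :: deadlocked
Reachable graph of Q (1 states):
  t0 = (c.b.0)\{b,c} + (0 + 0) | (0 + 0)\{b} :: deadlocked
Trace ⟨b⟩ through P, begin at {s0}:
  [1] b ⇒ {s1}
  ✓ P
Trace ⟨b⟩ through Q, begin at {t0}:
  [1] b ⇒ ∅  — Q cannot continue

b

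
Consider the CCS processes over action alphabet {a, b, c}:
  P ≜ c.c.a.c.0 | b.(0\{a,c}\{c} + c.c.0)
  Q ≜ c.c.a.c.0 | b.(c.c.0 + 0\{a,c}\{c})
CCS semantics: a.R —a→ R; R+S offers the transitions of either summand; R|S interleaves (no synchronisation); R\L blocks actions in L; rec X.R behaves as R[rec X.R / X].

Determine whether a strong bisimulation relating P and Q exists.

P ~ Q

P's transition system — 20 states:
  m0 = c.c.a.c.0 | b.(0\{a,c}\{c} + c.c.0) → ··b··> m1, ··c··> m2
  m1 = c.c.a.c.0 | (0\{a,c}\{c} + c.c.0) → ··c··> m3, ··c··> m4
  m2 = c.a.c.0 | b.(0\{a,c}\{c} + c.c.0) → ··b··> m3, ··c··> m5
  m3 = c.a.c.0 | (0\{a,c}\{c} + c.c.0) → ··c··> m6, ··c··> m7
  m4 = c.c.a.c.0 | c.0 → ··c··> m7, ··c··> m8
  m5 = a.c.0 | b.(0\{a,c}\{c} + c.c.0) → ··a··> m9, ··b··> m6
  m6 = a.c.0 | (0\{a,c}\{c} + c.c.0) → ··a··> m10, ··c··> m11
  m7 = c.a.c.0 | c.0 → ··c··> m11, ··c··> m12
  m8 = c.c.a.c.0 | 0 → ··c··> m12
  m9 = c.0 | b.(0\{a,c}\{c} + c.c.0) → ··b··> m10, ··c··> m13
  m10 = c.0 | (0\{a,c}\{c} + c.c.0) → ··c··> m14, ··c··> m15
  m11 = a.c.0 | c.0 → ··a··> m15, ··c··> m16
  m12 = c.a.c.0 | 0 → ··c··> m16
  m13 = 0 | b.(0\{a,c}\{c} + c.c.0) → ··b··> m14
  m14 = 0 | (0\{a,c}\{c} + c.c.0) → ··c··> m17
  m15 = c.0 | c.0 → ··c··> m17, ··c··> m18
  m16 = a.c.0 | 0 → ··a··> m18
  m17 = 0 | c.0 → ··c··> m19
  m18 = c.0 | 0 → ··c··> m19
  m19 = 0 | 0 → ∅
Q's transition system — 20 states:
  n0 = c.c.a.c.0 | b.(c.c.0 + 0\{a,c}\{c}) → ··b··> n1, ··c··> n2
  n1 = c.c.a.c.0 | (c.c.0 + 0\{a,c}\{c}) → ··c··> n3, ··c··> n4
  n2 = c.a.c.0 | b.(c.c.0 + 0\{a,c}\{c}) → ··b··> n3, ··c··> n5
  n3 = c.a.c.0 | (c.c.0 + 0\{a,c}\{c}) → ··c··> n6, ··c··> n7
  n4 = c.c.a.c.0 | c.0 → ··c··> n7, ··c··> n8
  n5 = a.c.0 | b.(c.c.0 + 0\{a,c}\{c}) → ··a··> n9, ··b··> n6
  n6 = a.c.0 | (c.c.0 + 0\{a,c}\{c}) → ··a··> n10, ··c··> n11
  n7 = c.a.c.0 | c.0 → ··c··> n11, ··c··> n12
  n8 = c.c.a.c.0 | 0 → ··c··> n12
  n9 = c.0 | b.(c.c.0 + 0\{a,c}\{c}) → ··b··> n10, ··c··> n13
  n10 = c.0 | (c.c.0 + 0\{a,c}\{c}) → ··c··> n14, ··c··> n15
  n11 = a.c.0 | c.0 → ··a··> n15, ··c··> n16
  n12 = c.a.c.0 | 0 → ··c··> n16
  n13 = 0 | b.(c.c.0 + 0\{a,c}\{c}) → ··b··> n14
  n14 = 0 | (c.c.0 + 0\{a,c}\{c}) → ··c··> n17
  n15 = c.0 | c.0 → ··c··> n17, ··c··> n18
  n16 = a.c.0 | 0 → ··a··> n18
  n17 = 0 | c.0 → ··c··> n19
  n18 = c.0 | 0 → ··c··> n19
  n19 = 0 | 0 → ∅
Partition-refinement fixed point:
  B0 = {m0, n0}
  B1 = {m1, n1}
  B2 = {m4, n4}
  B3 = {m8, n8}
  B4 = {m12, n12}
  B5 = {m16, n16}
  B6 = {m17, m18, n17, n18}
  B7 = {m19, n19}
  B8 = {m7, n7}
  B9 = {m11, n11}
  B10 = {m14, m15, n14, n15}
  B11 = {m3, n3}
  B12 = {m6, n6}
  B13 = {m10, n10}
  B14 = {m2, n2}
  B15 = {m5, n5}
  B16 = {m9, n9}
  B17 = {m13, n13}
m0 ∈ B0, n0 ∈ B0 → same block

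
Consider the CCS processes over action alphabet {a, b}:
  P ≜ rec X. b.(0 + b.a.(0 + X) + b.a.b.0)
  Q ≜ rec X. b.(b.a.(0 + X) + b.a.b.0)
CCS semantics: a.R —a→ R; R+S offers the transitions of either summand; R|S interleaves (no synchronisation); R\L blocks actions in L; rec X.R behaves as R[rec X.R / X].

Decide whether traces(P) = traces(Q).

YES

LTS(P): 7 reachable states
  s0 = rec X. b.(0 + b.a.(0 + X) + b.a.b.0) | =b=> s1
  s1 = 0 + b.a.(0 + (rec X. b.(0 + b.a.(0 + X) + b.a.b.0))) + b.a.b.0 | =b=> s2, =b=> s3
  s2 = a.(0 + (rec X. b.(0 + b.a.(0 + X) + b.a.b.0))) | =a=> s4
  s3 = a.b.0 | =a=> s5
  s4 = 0 + (rec X. b.(0 + b.a.(0 + X) + b.a.b.0)) | =b=> s1
  s5 = b.0 | =b=> s6
  s6 = 0 | (no moves)
LTS(Q): 7 reachable states
  t0 = rec X. b.(b.a.(0 + X) + b.a.b.0) | =b=> t1
  t1 = b.a.(0 + (rec X. b.(b.a.(0 + X) + b.a.b.0))) + b.a.b.0 | =b=> t2, =b=> t3
  t2 = a.(0 + (rec X. b.(b.a.(0 + X) + b.a.b.0))) | =a=> t4
  t3 = a.b.0 | =a=> t5
  t4 = 0 + (rec X. b.(b.a.(0 + X) + b.a.b.0)) | =b=> t1
  t5 = b.0 | =b=> t6
  t6 = 0 | (no moves)
Partition-refinement fixed point:
  B0 = {s0, s4, t0, t4}
  B1 = {s1, t1}
  B2 = {s2, t2}
  B3 = {s3, t3}
  B4 = {s5, t5}
  B5 = {s6, t6}
s0 ∈ B0, t0 ∈ B0 → same block
Bisimilar ⇒ trace-equivalent.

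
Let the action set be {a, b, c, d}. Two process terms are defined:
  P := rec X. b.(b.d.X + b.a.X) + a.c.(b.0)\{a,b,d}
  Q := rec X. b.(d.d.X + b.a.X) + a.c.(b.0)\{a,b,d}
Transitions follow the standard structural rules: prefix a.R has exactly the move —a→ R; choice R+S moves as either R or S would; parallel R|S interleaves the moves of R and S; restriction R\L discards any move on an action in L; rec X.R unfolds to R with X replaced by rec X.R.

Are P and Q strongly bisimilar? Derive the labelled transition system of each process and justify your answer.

P's transition system — 6 states:
  s0 = rec X. b.(b.d.X + b.a.X) + a.c.(b.0)\{a,b,d} ⊢ —a→ s1, —b→ s2
  s1 = c.(b.0)\{a,b,d} ⊢ —c→ s3
  s2 = b.d.(rec X. b.(b.d.X + b.a.X) + a.c.(b.0)\{a,b,d}) + b.a.(rec X. b.(b.d.X + b.a.X) + a.c.(b.0)\{a,b,d}) ⊢ —b→ s4, —b→ s5
  s3 = (b.0)\{a,b,d} ⊢ (no moves)
  s4 = a.(rec X. b.(b.d.X + b.a.X) + a.c.(b.0)\{a,b,d}) ⊢ —a→ s0
  s5 = d.(rec X. b.(b.d.X + b.a.X) + a.c.(b.0)\{a,b,d}) ⊢ —d→ s0
Q's transition system — 6 states:
  t0 = rec X. b.(d.d.X + b.a.X) + a.c.(b.0)\{a,b,d} ⊢ —a→ t1, —b→ t2
  t1 = c.(b.0)\{a,b,d} ⊢ —c→ t3
  t2 = d.d.(rec X. b.(d.d.X + b.a.X) + a.c.(b.0)\{a,b,d}) + b.a.(rec X. b.(d.d.X + b.a.X) + a.c.(b.0)\{a,b,d}) ⊢ —b→ t4, —d→ t5
  t3 = (b.0)\{a,b,d} ⊢ (no moves)
  t4 = a.(rec X. b.(d.d.X + b.a.X) + a.c.(b.0)\{a,b,d}) ⊢ —a→ t0
  t5 = d.(rec X. b.(d.d.X + b.a.X) + a.c.(b.0)\{a,b,d}) ⊢ —d→ t0
Coarsest stable partition (strong bisimilarity classes):
  B0 = {s0}
  B1 = {s1, t1}
  B2 = {s3, t3}
  B3 = {s2}
  B4 = {s5}
  B5 = {s4}
  B6 = {t0}
  B7 = {t2}
  B8 = {t4}
  B9 = {t5}
s0 ∈ B0, t0 ∈ B6 → different blocks

not bisimilar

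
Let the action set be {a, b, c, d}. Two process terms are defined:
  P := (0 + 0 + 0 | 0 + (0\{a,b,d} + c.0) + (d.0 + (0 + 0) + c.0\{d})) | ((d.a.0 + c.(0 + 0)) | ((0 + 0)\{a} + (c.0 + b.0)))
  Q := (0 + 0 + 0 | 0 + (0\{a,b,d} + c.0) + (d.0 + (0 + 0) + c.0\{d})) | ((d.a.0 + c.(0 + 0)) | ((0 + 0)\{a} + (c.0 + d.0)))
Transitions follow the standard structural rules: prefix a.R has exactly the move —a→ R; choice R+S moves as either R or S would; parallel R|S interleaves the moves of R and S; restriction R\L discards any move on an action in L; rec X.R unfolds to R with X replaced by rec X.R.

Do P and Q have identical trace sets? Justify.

traces(P) ≠ traces(Q) — witness ⟨b⟩

Reachable graph of P (24 states):
  m0 = (0 + 0 + 0 | 0 + (0\{a,b,d} + c.0) + (d.0 + (0 + 0) + c.0\{d})) | ((d.a.0 + c.(0 + 0)) | ((0 + 0)\{a} + (c.0 + b.0))) has moves ··b··> m1, ··c··> m1, ··c··> m2, ··c··> m3, ··c··> m4, ··d··> m3, ··d··> m5
  m1 = (0 + 0 + 0 | 0 + (0\{a,b,d} + c.0) + (d.0 + (0 + 0) + c.0\{d})) | ((d.a.0 + c.(0 + 0)) | 0) has moves ··c··> m6, ··c··> m7, ··c··> m8, ··d··> m7, ··d··> m9
  m2 = (0 + 0 + 0 | 0 + (0\{a,b,d} + c.0) + (d.0 + (0 + 0) + c.0\{d})) | ((0 + 0) | ((0 + 0)\{a} + (c.0 + b.0))) has moves ··b··> m6, ··c··> m10, ··c··> m11, ··c··> m6, ··d··> m10
  m3 = 0 | ((d.a.0 + c.(0 + 0)) | ((0 + 0)\{a} + (c.0 + b.0))) has moves ··b··> m7, ··c··> m10, ··c··> m7, ··d··> m12
  m4 = 0\{d} | ((d.a.0 + c.(0 + 0)) | ((0 + 0)\{a} + (c.0 + b.0))) has moves ··b··> m8, ··c··> m11, ··c··> m8, ··d··> m13
  m5 = (0 + 0 + 0 | 0 + (0\{a,b,d} + c.0) + (d.0 + (0 + 0) + c.0\{d})) | (a.0 | ((0 + 0)\{a} + (c.0 + b.0))) has moves ··a··> m14, ··b··> m9, ··c··> m12, ··c··> m13, ··c··> m9, ··d··> m12
  m6 = (0 + 0 + 0 | 0 + (0\{a,b,d} + c.0) + (d.0 + (0 + 0) + c.0\{d})) | ((0 + 0) | 0) has moves ··c··> m15, ··c··> m16, ··d··> m15
  m7 = 0 | ((d.a.0 + c.(0 + 0)) | 0) has moves ··c··> m15, ··d··> m17
  m8 = 0\{d} | ((d.a.0 + c.(0 + 0)) | 0) has moves ··c··> m16, ··d··> m18
  m9 = (0 + 0 + 0 | 0 + (0\{a,b,d} + c.0) + (d.0 + (0 + 0) + c.0\{d})) | (a.0 | 0) has moves ··a··> m19, ··c··> m17, ··c··> m18, ··d··> m17
  m10 = 0 | ((0 + 0) | ((0 + 0)\{a} + (c.0 + b.0))) has moves ··b··> m15, ··c··> m15
  m11 = 0\{d} | ((0 + 0) | ((0 + 0)\{a} + (c.0 + b.0))) has moves ··b··> m16, ··c··> m16
  m12 = 0 | (a.0 | ((0 + 0)\{a} + (c.0 + b.0))) has moves ··a··> m20, ··b··> m17, ··c··> m17
  m13 = 0\{d} | (a.0 | ((0 + 0)\{a} + (c.0 + b.0))) has moves ··a··> m21, ··b··> m18, ··c··> m18
  m14 = (0 + 0 + 0 | 0 + (0\{a,b,d} + c.0) + (d.0 + (0 + 0) + c.0\{d})) | (0 | ((0 + 0)\{a} + (c.0 + b.0))) has moves ··b··> m19, ··c··> m19, ··c··> m20, ··c··> m21, ··d··> m20
  m15 = 0 | ((0 + 0) | 0) has moves ·
  m16 = 0\{d} | ((0 + 0) | 0) has moves ·
  m17 = 0 | (a.0 | 0) has moves ··a··> m22
  m18 = 0\{d} | (a.0 | 0) has moves ··a··> m23
  m19 = (0 + 0 + 0 | 0 + (0\{a,b,d} + c.0) + (d.0 + (0 + 0) + c.0\{d})) | (0 | 0) has moves ··c··> m22, ··c··> m23, ··d··> m22
  m20 = 0 | (0 | ((0 + 0)\{a} + (c.0 + b.0))) has moves ··b··> m22, ··c··> m22
  m21 = 0\{d} | (0 | ((0 + 0)\{a} + (c.0 + b.0))) has moves ··b··> m23, ··c··> m23
  m22 = 0 | (0 | 0) has moves ·
  m23 = 0\{d} | (0 | 0) has moves ·
Reachable graph of Q (24 states):
  n0 = (0 + 0 + 0 | 0 + (0\{a,b,d} + c.0) + (d.0 + (0 + 0) + c.0\{d})) | ((d.a.0 + c.(0 + 0)) | ((0 + 0)\{a} + (c.0 + d.0))) has moves ··c··> n1, ··c··> n2, ··c··> n3, ··c··> n4, ··d··> n2, ··d··> n3, ··d··> n5
  n1 = (0 + 0 + 0 | 0 + (0\{a,b,d} + c.0) + (d.0 + (0 + 0) + c.0\{d})) | ((0 + 0) | ((0 + 0)\{a} + (c.0 + d.0))) has moves ··c··> n6, ··c··> n7, ··c··> n8, ··d··> n6, ··d··> n7
  n2 = (0 + 0 + 0 | 0 + (0\{a,b,d} + c.0) + (d.0 + (0 + 0) + c.0\{d})) | ((d.a.0 + c.(0 + 0)) | 0) has moves ··c··> n10, ··c··> n6, ··c··> n9, ··d··> n11, ··d··> n9
  n3 = 0 | ((d.a.0 + c.(0 + 0)) | ((0 + 0)\{a} + (c.0 + d.0))) has moves ··c··> n7, ··c··> n9, ··d··> n12, ··d··> n9
  n4 = 0\{d} | ((d.a.0 + c.(0 + 0)) | ((0 + 0)\{a} + (c.0 + d.0))) has moves ··c··> n10, ··c··> n8, ··d··> n10, ··d··> n13
  n5 = (0 + 0 + 0 | 0 + (0\{a,b,d} + c.0) + (d.0 + (0 + 0) + c.0\{d})) | (a.0 | ((0 + 0)\{a} + (c.0 + d.0))) has moves ··a··> n14, ··c··> n11, ··c··> n12, ··c··> n13, ··d··> n11, ··d··> n12
  n6 = (0 + 0 + 0 | 0 + (0\{a,b,d} + c.0) + (d.0 + (0 + 0) + c.0\{d})) | ((0 + 0) | 0) has moves ··c··> n15, ··c··> n16, ··d··> n15
  n7 = 0 | ((0 + 0) | ((0 + 0)\{a} + (c.0 + d.0))) has moves ··c··> n15, ··d··> n15
  n8 = 0\{d} | ((0 + 0) | ((0 + 0)\{a} + (c.0 + d.0))) has moves ··c··> n16, ··d··> n16
  n9 = 0 | ((d.a.0 + c.(0 + 0)) | 0) has moves ··c··> n15, ··d··> n17
  n10 = 0\{d} | ((d.a.0 + c.(0 + 0)) | 0) has moves ··c··> n16, ··d··> n18
  n11 = (0 + 0 + 0 | 0 + (0\{a,b,d} + c.0) + (d.0 + (0 + 0) + c.0\{d})) | (a.0 | 0) has moves ··a··> n19, ··c··> n17, ··c··> n18, ··d··> n17
  n12 = 0 | (a.0 | ((0 + 0)\{a} + (c.0 + d.0))) has moves ··a··> n20, ··c··> n17, ··d··> n17
  n13 = 0\{d} | (a.0 | ((0 + 0)\{a} + (c.0 + d.0))) has moves ··a··> n21, ··c··> n18, ··d··> n18
  n14 = (0 + 0 + 0 | 0 + (0\{a,b,d} + c.0) + (d.0 + (0 + 0) + c.0\{d})) | (0 | ((0 + 0)\{a} + (c.0 + d.0))) has moves ··c··> n19, ··c··> n20, ··c··> n21, ··d··> n19, ··d··> n20
  n15 = 0 | ((0 + 0) | 0) has moves ·
  n16 = 0\{d} | ((0 + 0) | 0) has moves ·
  n17 = 0 | (a.0 | 0) has moves ··a··> n22
  n18 = 0\{d} | (a.0 | 0) has moves ··a··> n23
  n19 = (0 + 0 + 0 | 0 + (0\{a,b,d} + c.0) + (d.0 + (0 + 0) + c.0\{d})) | (0 | 0) has moves ··c··> n22, ··c··> n23, ··d··> n22
  n20 = 0 | (0 | ((0 + 0)\{a} + (c.0 + d.0))) has moves ··c··> n22, ··d··> n22
  n21 = 0\{d} | (0 | ((0 + 0)\{a} + (c.0 + d.0))) has moves ··c··> n23, ··d··> n23
  n22 = 0 | (0 | 0) has moves ·
  n23 = 0\{d} | (0 | 0) has moves ·
Trace ⟨b⟩ through P, begin at {m0}:
  after b @ step 1: {m1}
  P completes σ.
Trace ⟨b⟩ through Q, begin at {n0}:
  after b @ step 1: ∅ (Q stuck)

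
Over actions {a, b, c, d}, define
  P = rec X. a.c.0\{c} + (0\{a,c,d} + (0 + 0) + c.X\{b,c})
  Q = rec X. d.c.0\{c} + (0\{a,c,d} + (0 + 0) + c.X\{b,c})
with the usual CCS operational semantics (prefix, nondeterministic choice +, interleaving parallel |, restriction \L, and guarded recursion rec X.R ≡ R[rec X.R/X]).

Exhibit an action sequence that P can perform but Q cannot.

LTS(P): 5 reachable states
  m0 = rec X. a.c.0\{c} + (0\{a,c,d} + (0 + 0) + c.X\{b,c}) | -a-> m1, -c-> m2
  m1 = c.0\{c} | -c-> m3
  m2 = (rec X. a.c.0\{c} + (0\{a,c,d} + (0 + 0) + c.X\{b,c}))\{b,c} | -a-> m4
  m3 = 0\{c} | ·
  m4 = (c.0\{c})\{b,c} | ·
LTS(Q): 5 reachable states
  n0 = rec X. d.c.0\{c} + (0\{a,c,d} + (0 + 0) + c.X\{b,c}) | -c-> n1, -d-> n2
  n1 = (rec X. d.c.0\{c} + (0\{a,c,d} + (0 + 0) + c.X\{b,c}))\{b,c} | -d-> n3
  n2 = c.0\{c} | -c-> n4
  n3 = (c.0\{c})\{b,c} | ·
  n4 = 0\{c} | ·
Executing a from P (initial set {m0}):
  step 1 (a): {m1}
  ✓ P
Executing a from Q (initial set {n0}):
  step 1 (a): ∅ (Q stuck)

a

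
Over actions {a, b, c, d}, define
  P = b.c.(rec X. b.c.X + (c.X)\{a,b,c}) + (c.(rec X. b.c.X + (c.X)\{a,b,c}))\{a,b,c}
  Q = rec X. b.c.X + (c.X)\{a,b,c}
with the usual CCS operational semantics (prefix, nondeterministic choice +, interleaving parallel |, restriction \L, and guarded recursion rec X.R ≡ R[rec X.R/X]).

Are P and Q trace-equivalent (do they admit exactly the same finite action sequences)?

traces(P) = traces(Q)

P's transition system — 3 states:
  s0 = b.c.(rec X. b.c.X + (c.X)\{a,b,c}) + (c.(rec X. b.c.X + (c.X)\{a,b,c}))\{a,b,c} → --b--▸ s1
  s1 = c.(rec X. b.c.X + (c.X)\{a,b,c}) → --c--▸ s2
  s2 = rec X. b.c.X + (c.X)\{a,b,c} → --b--▸ s1
Q's transition system — 2 states:
  t0 = rec X. b.c.X + (c.X)\{a,b,c} → --b--▸ t1
  t1 = c.(rec X. b.c.X + (c.X)\{a,b,c}) → --c--▸ t0
Bisimilarity quotient blocks:
  B0 = {s0, s2, t0}
  B1 = {s1, t1}
s0 ∈ B0, t0 ∈ B0 → same block
Bisimilar ⇒ trace-equivalent.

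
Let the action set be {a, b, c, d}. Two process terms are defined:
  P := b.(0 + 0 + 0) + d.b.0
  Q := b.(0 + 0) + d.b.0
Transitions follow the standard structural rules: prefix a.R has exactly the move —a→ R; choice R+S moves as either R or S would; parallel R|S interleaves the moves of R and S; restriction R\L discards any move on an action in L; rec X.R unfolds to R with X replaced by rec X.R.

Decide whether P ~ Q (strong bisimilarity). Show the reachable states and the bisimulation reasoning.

Reachable graph of P (4 states):
  p0 = b.(0 + 0 + 0) + d.b.0 ⊢ -b-> p1, -d-> p2
  p1 = 0 + 0 + 0 ⊢ stopped
  p2 = b.0 ⊢ -b-> p3
  p3 = 0 ⊢ stopped
Reachable graph of Q (4 states):
  q0 = b.(0 + 0) + d.b.0 ⊢ -b-> q1, -d-> q2
  q1 = 0 + 0 ⊢ stopped
  q2 = b.0 ⊢ -b-> q3
  q3 = 0 ⊢ stopped
Coarsest stable partition (strong bisimilarity classes):
  B0 = {p0, q0}
  B1 = {p2, q2}
  B2 = {p1, p3, q1, q3}
p0 ∈ B0, q0 ∈ B0 → same block

YES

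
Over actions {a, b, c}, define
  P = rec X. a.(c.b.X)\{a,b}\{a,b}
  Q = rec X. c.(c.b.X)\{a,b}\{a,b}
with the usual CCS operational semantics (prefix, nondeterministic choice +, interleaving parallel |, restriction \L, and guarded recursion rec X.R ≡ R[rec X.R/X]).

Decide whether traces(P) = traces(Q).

Reachable graph of P (3 states):
  m0 = rec X. a.(c.b.X)\{a,b}\{a,b} ⊢ —a→ m1
  m1 = (c.b.(rec X. a.(c.b.X)\{a,b}\{a,b}))\{a,b}\{a,b} ⊢ —c→ m2
  m2 = (b.(rec X. a.(c.b.X)\{a,b}\{a,b}))\{a,b}\{a,b} ⊢ (no moves)
Reachable graph of Q (3 states):
  n0 = rec X. c.(c.b.X)\{a,b}\{a,b} ⊢ —c→ n1
  n1 = (c.b.(rec X. c.(c.b.X)\{a,b}\{a,b}))\{a,b}\{a,b} ⊢ —c→ n2
  n2 = (b.(rec X. c.(c.b.X)\{a,b}\{a,b}))\{a,b}\{a,b} ⊢ (no moves)
Trace ⟨a⟩ through P, begin at {m0}:
  after a @ step 1: {m1}
  — P admits the full trace.
Trace ⟨a⟩ through Q, begin at {n0}:
  after a @ step 1: ∅  — Q cannot continue

trace-distinct — witness ⟨a⟩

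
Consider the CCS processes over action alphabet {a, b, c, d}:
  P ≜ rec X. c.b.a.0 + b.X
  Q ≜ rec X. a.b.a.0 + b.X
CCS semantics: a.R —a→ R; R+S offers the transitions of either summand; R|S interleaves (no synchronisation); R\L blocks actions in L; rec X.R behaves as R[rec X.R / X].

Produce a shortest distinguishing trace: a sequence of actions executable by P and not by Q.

P's transition system — 4 states:
  u0 = rec X. c.b.a.0 + b.X ⊢ -b-> u0, -c-> u1
  u1 = b.a.0 ⊢ -b-> u2
  u2 = a.0 ⊢ -a-> u3
  u3 = 0 ⊢ ∅
Q's transition system — 4 states:
  v0 = rec X. a.b.a.0 + b.X ⊢ -a-> v1, -b-> v0
  v1 = b.a.0 ⊢ -b-> v2
  v2 = a.0 ⊢ -a-> v3
  v3 = 0 ⊢ ∅
Trace ⟨c⟩ through P, begin at {u0}:
  step 1 (c): {u1}
  — P admits the full trace.
Trace ⟨c⟩ through Q, begin at {v0}:
  step 1 (c): ∅ (Q stuck)

c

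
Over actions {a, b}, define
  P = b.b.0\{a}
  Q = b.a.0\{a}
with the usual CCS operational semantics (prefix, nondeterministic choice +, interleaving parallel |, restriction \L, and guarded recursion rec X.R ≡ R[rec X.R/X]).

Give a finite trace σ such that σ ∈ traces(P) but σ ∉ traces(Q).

bb

LTS(P): 3 reachable states
  m0 = b.b.0\{a} | —b→ m1
  m1 = b.0\{a} | —b→ m2
  m2 = 0\{a} | ∅
LTS(Q): 3 reachable states
  n0 = b.a.0\{a} | —b→ n1
  n1 = a.0\{a} | —a→ n2
  n2 = 0\{a} | ∅
Run σ = ⟨bb⟩ on P: start {m0}
  after b @ step 1: {m1}
  after b @ step 2: {m2}
  ✓ P
Run σ = ⟨bb⟩ on Q: start {n0}
  after b @ step 1: {n1}
  after b @ step 2: ∅ (Q stuck)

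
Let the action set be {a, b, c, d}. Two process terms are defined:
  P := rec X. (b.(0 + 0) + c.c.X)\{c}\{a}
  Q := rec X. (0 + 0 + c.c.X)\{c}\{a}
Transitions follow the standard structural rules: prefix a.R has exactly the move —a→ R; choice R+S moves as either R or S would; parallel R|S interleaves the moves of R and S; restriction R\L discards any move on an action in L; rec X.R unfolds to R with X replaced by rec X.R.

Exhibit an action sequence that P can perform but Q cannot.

b

LTS(P): 2 reachable states
  s0 = rec X. (b.(0 + 0) + c.c.X)\{c}\{a} ⊢ --b--▸ s1
  s1 = (0 + 0)\{c}\{a} ⊢ ·
LTS(Q): 1 reachable states
  t0 = rec X. (0 + 0 + c.c.X)\{c}\{a} ⊢ ·
Executing b from P (initial set {s0}):
  after b @ step 1: {s1}
  — P admits the full trace.
Executing b from Q (initial set {t0}):
  after b @ step 1: no successor for Q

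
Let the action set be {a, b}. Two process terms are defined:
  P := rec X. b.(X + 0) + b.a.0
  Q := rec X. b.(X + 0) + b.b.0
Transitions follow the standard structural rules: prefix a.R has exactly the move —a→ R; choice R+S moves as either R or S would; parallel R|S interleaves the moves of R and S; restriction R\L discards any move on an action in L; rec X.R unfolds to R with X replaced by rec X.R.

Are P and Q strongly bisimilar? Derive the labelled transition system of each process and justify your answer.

Reachable graph of P (4 states):
  u0 = rec X. b.(X + 0) + b.a.0 has moves ··b··> u1, ··b··> u2
  u1 = (rec X. b.(X + 0) + b.a.0) + 0 has moves ··b··> u1, ··b··> u2
  u2 = a.0 has moves ··a··> u3
  u3 = 0 has moves (no moves)
Reachable graph of Q (4 states):
  v0 = rec X. b.(X + 0) + b.b.0 has moves ··b··> v1, ··b··> v2
  v1 = (rec X. b.(X + 0) + b.b.0) + 0 has moves ··b··> v1, ··b··> v2
  v2 = b.0 has moves ··b··> v3
  v3 = 0 has moves (no moves)
Partition-refinement fixed point:
  B0 = {u0, u1}
  B1 = {u2}
  B2 = {u3, v3}
  B3 = {v0, v1}
  B4 = {v2}
u0 ∈ B0, v0 ∈ B3 → different blocks

not bisimilar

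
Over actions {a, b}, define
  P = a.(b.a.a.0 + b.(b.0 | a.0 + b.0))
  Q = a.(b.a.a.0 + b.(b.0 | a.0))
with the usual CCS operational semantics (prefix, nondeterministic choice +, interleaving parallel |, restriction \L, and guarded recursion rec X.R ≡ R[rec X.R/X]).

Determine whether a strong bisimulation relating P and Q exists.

P's transition system — 9 states:
  s0 = a.(b.a.a.0 + b.(b.0 | a.0 + b.0)) :: =a=> s1
  s1 = b.a.a.0 + b.(b.0 | a.0 + b.0) :: =b=> s2, =b=> s3
  s2 = a.a.0 :: =a=> s4
  s3 = b.0 | a.0 + b.0 :: =a=> s5, =b=> s6, =b=> s7
  s4 = a.0 :: =a=> s6
  s5 = b.0 | 0 :: =b=> s8
  s6 = 0 :: ∅
  s7 = 0 | a.0 :: =a=> s8
  s8 = 0 | 0 :: ∅
Q's transition system — 9 states:
  t0 = a.(b.a.a.0 + b.(b.0 | a.0)) :: =a=> t1
  t1 = b.a.a.0 + b.(b.0 | a.0) :: =b=> t2, =b=> t3
  t2 = a.a.0 :: =a=> t4
  t3 = b.0 | a.0 :: =a=> t5, =b=> t6
  t4 = a.0 :: =a=> t7
  t5 = b.0 | 0 :: =b=> t8
  t6 = 0 | a.0 :: =a=> t8
  t7 = 0 :: ∅
  t8 = 0 | 0 :: ∅
Bisimilarity quotient blocks:
  B0 = {s0}
  B1 = {s1}
  B2 = {s3}
  B3 = {s4, s7, t4, t6}
  B4 = {s6, s8, t7, t8}
  B5 = {s5, t5}
  B6 = {s2, t2}
  B7 = {t0}
  B8 = {t1}
  B9 = {t3}
s0 ∈ B0, t0 ∈ B7 → different blocks

P ≁ Q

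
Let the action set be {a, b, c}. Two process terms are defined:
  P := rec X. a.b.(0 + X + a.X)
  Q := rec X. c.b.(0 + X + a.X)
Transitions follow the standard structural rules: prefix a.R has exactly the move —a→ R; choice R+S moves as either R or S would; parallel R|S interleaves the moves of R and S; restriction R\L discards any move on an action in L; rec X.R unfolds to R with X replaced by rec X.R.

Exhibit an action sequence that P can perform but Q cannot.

P's transition system — 3 states:
  m0 = rec X. a.b.(0 + X + a.X) :: --a--▸ m1
  m1 = b.(0 + (rec X. a.b.(0 + X + a.X)) + a.(rec X. a.b.(0 + X + a.X))) :: --b--▸ m2
  m2 = 0 + (rec X. a.b.(0 + X + a.X)) + a.(rec X. a.b.(0 + X + a.X)) :: --a--▸ m0, --a--▸ m1
Q's transition system — 3 states:
  n0 = rec X. c.b.(0 + X + a.X) :: --c--▸ n1
  n1 = b.(0 + (rec X. c.b.(0 + X + a.X)) + a.(rec X. c.b.(0 + X + a.X))) :: --b--▸ n2
  n2 = 0 + (rec X. c.b.(0 + X + a.X)) + a.(rec X. c.b.(0 + X + a.X)) :: --a--▸ n0, --c--▸ n1
Trace ⟨a⟩ through P, begin at {m0}:
  after a @ step 1: {m1}
  P completes σ.
Trace ⟨a⟩ through Q, begin at {n0}:
  after a @ step 1: ∅ (Q stuck)

a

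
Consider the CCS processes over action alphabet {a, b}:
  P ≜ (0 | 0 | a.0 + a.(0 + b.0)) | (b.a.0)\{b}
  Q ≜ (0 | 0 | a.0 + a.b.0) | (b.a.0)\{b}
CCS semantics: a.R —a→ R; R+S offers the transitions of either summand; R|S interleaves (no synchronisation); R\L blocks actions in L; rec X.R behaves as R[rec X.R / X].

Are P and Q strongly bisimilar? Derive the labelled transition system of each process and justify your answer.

YES

P's transition system — 4 states:
  m0 = (0 | 0 | a.0 + a.(0 + b.0)) | (b.a.0)\{b} → -a-> m1, -a-> m2
  m1 = (0 + b.0) | (b.a.0)\{b} → -b-> m3
  m2 = 0 | 0 | 0 | (b.a.0)\{b} → (no moves)
  m3 = 0 | (b.a.0)\{b} → (no moves)
Q's transition system — 4 states:
  n0 = (0 | 0 | a.0 + a.b.0) | (b.a.0)\{b} → -a-> n1, -a-> n2
  n1 = 0 | 0 | 0 | (b.a.0)\{b} → (no moves)
  n2 = b.0 | (b.a.0)\{b} → -b-> n3
  n3 = 0 | (b.a.0)\{b} → (no moves)
Bisimilarity quotient blocks:
  B0 = {m0, n0}
  B1 = {m1, n2}
  B2 = {m2, m3, n1, n3}
m0 ∈ B0, n0 ∈ B0 → same block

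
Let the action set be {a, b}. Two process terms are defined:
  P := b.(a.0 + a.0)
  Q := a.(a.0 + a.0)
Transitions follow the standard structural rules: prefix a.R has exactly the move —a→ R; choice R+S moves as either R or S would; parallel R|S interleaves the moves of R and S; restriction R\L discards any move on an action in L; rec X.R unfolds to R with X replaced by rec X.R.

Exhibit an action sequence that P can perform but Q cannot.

b

LTS(P): 3 reachable states
  p0 = b.(a.0 + a.0) | =b=> p1
  p1 = a.0 + a.0 | =a=> p2
  p2 = 0 | ·
LTS(Q): 3 reachable states
  q0 = a.(a.0 + a.0) | =a=> q1
  q1 = a.0 + a.0 | =a=> q2
  q2 = 0 | ·
Executing b from P (initial set {p0}):
  step 1 (b): {p1}
  P completes σ.
Executing b from Q (initial set {q0}):
  step 1 (b): ∅  — Q cannot continue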